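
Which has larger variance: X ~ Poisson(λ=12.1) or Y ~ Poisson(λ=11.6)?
X has larger variance (12.1000 > 11.6000)

Compute the variance for each distribution:

X ~ Poisson(λ=12.1):
Var(X) = 12.1000

Y ~ Poisson(λ=11.6):
Var(Y) = 11.6000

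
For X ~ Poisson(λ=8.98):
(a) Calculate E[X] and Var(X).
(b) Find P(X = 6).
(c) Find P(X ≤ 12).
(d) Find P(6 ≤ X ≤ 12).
(a) E[X] = 8.9800, Var(X) = 8.9800
(b) P(X = 6) = 0.091698
(c) P(X ≤ 12) = 0.877224
(d) P(6 ≤ X ≤ 12) = 0.760313

We have X ~ Poisson(λ=8.98).

(a) Moments:
E[X] = 8.9800
Var(X) = 8.9800
σ = √Var(X) = 2.9967

(b) Point probability using PMF:
P(X = 6) = 0.091698

(c) Cumulative probability using CDF:
P(X ≤ 12) = F(12) = 0.877224

(d) Range probability:
P(6 ≤ X ≤ 12) = P(X ≤ 12) - P(X ≤ 5)
                   = F(12) - F(5)
                   = 0.877224 - 0.116910
                   = 0.760313

This means approximately 76.0% of outcomes fall in the interval [6, 12].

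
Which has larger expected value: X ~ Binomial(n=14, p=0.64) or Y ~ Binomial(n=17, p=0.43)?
X has larger mean (8.9600 > 7.3100)

Compute the expected value for each distribution:

X ~ Binomial(n=14, p=0.64):
E[X] = 8.9600

Y ~ Binomial(n=17, p=0.43):
E[Y] = 7.3100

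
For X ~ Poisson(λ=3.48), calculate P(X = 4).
0.188261

We have X ~ Poisson(λ=3.48).

For a Poisson distribution, the PMF gives us the probability of each outcome.

Using the PMF formula:
P(X = 4) = 0.188261

Rounded to 4 decimal places: 0.1883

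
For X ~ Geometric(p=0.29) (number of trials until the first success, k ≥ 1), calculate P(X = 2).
0.205900

We have X ~ Geometric(p=0.29) (number of trials until the first success, k ≥ 1).

For a Geometric distribution, the PMF gives us the probability of each outcome.

Using the PMF formula:
P(X = 2) = 0.205900

Rounded to 4 decimal places: 0.2059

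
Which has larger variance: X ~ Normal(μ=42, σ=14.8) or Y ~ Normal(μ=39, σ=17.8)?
Y has larger variance (316.8400 > 219.0400)

Compute the variance for each distribution:

X ~ Normal(μ=42, σ=14.8):
Var(X) = 219.0400

Y ~ Normal(μ=39, σ=17.8):
Var(Y) = 316.8400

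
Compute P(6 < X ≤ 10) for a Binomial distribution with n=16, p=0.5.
0.667694

We have X ~ Binomial(n=16, p=0.5).

To find P(6 < X ≤ 10), we use:
P(6 < X ≤ 10) = P(X ≤ 10) - P(X ≤ 6)
                 = F(10) - F(6)
                 = 0.894943 - 0.227249
                 = 0.667694

So there's approximately a 66.8% chance that X falls in this range.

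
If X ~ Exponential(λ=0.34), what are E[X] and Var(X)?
E[X] = 2.9412, Var(X) = 8.6505

We have X ~ Exponential(λ=0.34).

For an Exponential distribution with λ=0.34:

Expected value:
E[X] = 2.9412

Variance:
Var(X) = 8.6505

Standard deviation:
σ = √Var(X) = 2.9412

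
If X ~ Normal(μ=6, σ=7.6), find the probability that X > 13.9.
0.149292

We have X ~ Normal(μ=6, σ=7.6).

P(X > 13.9) = 1 - P(X ≤ 13.9)
                = 1 - F(13.9)
                = 1 - 0.850708
                = 0.149292

So there's approximately a 14.9% chance that X exceeds 13.9.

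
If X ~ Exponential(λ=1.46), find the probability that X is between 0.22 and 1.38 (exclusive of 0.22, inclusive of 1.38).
0.591931

We have X ~ Exponential(λ=1.46).

To find P(0.22 < X ≤ 1.38), we use:
P(0.22 < X ≤ 1.38) = P(X ≤ 1.38) - P(X ≤ 0.22)
                 = F(1.38) - F(0.22)
                 = 0.866653 - 0.274722
                 = 0.591931

So there's approximately a 59.2% chance that X falls in this range.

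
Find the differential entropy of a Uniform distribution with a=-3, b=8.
2.3979 nats

We have X ~ Uniform(a=-3, b=8).

The differential entropy measures the uncertainty or information content of the distribution.

For a Uniform distribution with a=-3, b=8:
h(X) = 2.3979 nats

(In bits, this would be 3.4594 bits.)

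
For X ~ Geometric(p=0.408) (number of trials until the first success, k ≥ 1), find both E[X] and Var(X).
E[X] = 2.4510, Var(X) = 3.5563

We have X ~ Geometric(p=0.408) (number of trials until the first success, k ≥ 1).

For a Geometric distribution with p=0.408 (number of trials until the first success, k ≥ 1):

Expected value:
E[X] = 2.4510

Variance:
Var(X) = 3.5563

Standard deviation:
σ = √Var(X) = 1.8858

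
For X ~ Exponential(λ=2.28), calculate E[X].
0.4386

We have X ~ Exponential(λ=2.28).

For an Exponential distribution with λ=2.28:
E[X] = 0.4386

This is the expected (average) value of X.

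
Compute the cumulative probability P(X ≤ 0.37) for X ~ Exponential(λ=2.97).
0.666763

We have X ~ Exponential(λ=2.97).

The CDF gives us P(X ≤ k).

Using the CDF:
P(X ≤ 0.37) = 0.666763

This means there's approximately a 66.7% chance that X is at most 0.37.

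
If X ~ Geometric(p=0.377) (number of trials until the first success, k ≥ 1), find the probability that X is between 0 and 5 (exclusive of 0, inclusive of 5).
0.906149

We have X ~ Geometric(p=0.377) (number of trials until the first success, k ≥ 1).

To find P(0 < X ≤ 5), we use:
P(0 < X ≤ 5) = P(X ≤ 5) - P(X ≤ 0)
                 = F(5) - F(0)
                 = 0.906149 - 0.000000
                 = 0.906149

So there's approximately a 90.6% chance that X falls in this range.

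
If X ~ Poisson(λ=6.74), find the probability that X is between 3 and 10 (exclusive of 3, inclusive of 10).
0.822537

We have X ~ Poisson(λ=6.74).

To find P(3 < X ≤ 10), we use:
P(3 < X ≤ 10) = P(X ≤ 10) - P(X ≤ 3)
                 = F(10) - F(3)
                 = 0.918904 - 0.096367
                 = 0.822537

So there's approximately a 82.3% chance that X falls in this range.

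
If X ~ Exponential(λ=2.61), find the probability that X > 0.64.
0.188172

We have X ~ Exponential(λ=2.61).

P(X > 0.64) = 1 - P(X ≤ 0.64)
                = 1 - F(0.64)
                = 1 - 0.811828
                = 0.188172

So there's approximately a 18.8% chance that X exceeds 0.64.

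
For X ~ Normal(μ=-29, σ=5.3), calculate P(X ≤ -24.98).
0.775921

We have X ~ Normal(μ=-29, σ=5.3).

The CDF gives us P(X ≤ k).

Using the CDF:
P(X ≤ -24.98) = 0.775921

This means there's approximately a 77.6% chance that X is at most -24.98.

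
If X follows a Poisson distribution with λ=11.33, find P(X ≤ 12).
0.652103

We have X ~ Poisson(λ=11.33).

The CDF gives us P(X ≤ k).

Using the CDF:
P(X ≤ 12) = 0.652103

This means there's approximately a 65.2% chance that X is at most 12.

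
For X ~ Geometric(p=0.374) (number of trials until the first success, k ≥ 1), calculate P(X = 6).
0.035954

We have X ~ Geometric(p=0.374) (number of trials until the first success, k ≥ 1).

For a Geometric distribution, the PMF gives us the probability of each outcome.

Using the PMF formula:
P(X = 6) = 0.035954

Rounded to 4 decimal places: 0.0360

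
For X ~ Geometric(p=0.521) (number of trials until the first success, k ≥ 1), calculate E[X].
1.9194

We have X ~ Geometric(p=0.521) (number of trials until the first success, k ≥ 1).

For a Geometric distribution with p=0.521 (number of trials until the first success, k ≥ 1):
E[X] = 1.9194

This is the expected (average) value of X.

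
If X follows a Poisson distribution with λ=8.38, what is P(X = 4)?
0.047139

We have X ~ Poisson(λ=8.38).

For a Poisson distribution, the PMF gives us the probability of each outcome.

Using the PMF formula:
P(X = 4) = 0.047139

Rounded to 4 decimal places: 0.0471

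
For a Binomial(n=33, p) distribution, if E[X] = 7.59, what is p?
p = 0.23

For a Binomial(n, p) distribution:
E[X] = n × p

Given n = 33 and E[X] = 7.59:
7.59 = 33 × p
p = 7.59 / 33 = 0.23

Verification: Binomial(33, 0.23) has E[X] = 7.59 ✓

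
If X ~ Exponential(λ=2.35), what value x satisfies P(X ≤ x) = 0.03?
0.0130

We have X ~ Exponential(λ=2.35).

We want to find x such that P(X ≤ x) = 0.03.

This is the 3rd percentile, which means 3% of values fall below this point.

Using the inverse CDF (quantile function):
x = F⁻¹(0.03) = 0.0130

Verification: P(X ≤ 0.0130) = 0.03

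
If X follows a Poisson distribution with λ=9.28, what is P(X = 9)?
0.131195

We have X ~ Poisson(λ=9.28).

For a Poisson distribution, the PMF gives us the probability of each outcome.

Using the PMF formula:
P(X = 9) = 0.131195

Rounded to 4 decimal places: 0.1312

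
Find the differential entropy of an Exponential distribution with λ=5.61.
-0.7246 nats

We have X ~ Exponential(λ=5.61).

The differential entropy measures the uncertainty or information content of the distribution.

For an Exponential distribution with λ=5.61:
h(X) = -0.7246 nats

(In bits, this would be -1.0453 bits.)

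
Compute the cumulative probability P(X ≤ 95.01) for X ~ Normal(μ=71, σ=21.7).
0.865734

We have X ~ Normal(μ=71, σ=21.7).

The CDF gives us P(X ≤ k).

Using the CDF:
P(X ≤ 95.01) = 0.865734

This means there's approximately a 86.6% chance that X is at most 95.01.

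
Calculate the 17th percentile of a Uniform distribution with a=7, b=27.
10.4000

We have X ~ Uniform(a=7, b=27).

We want to find x such that P(X ≤ x) = 0.17.

This is the 17th percentile, which means 17% of values fall below this point.

Using the inverse CDF (quantile function):
x = F⁻¹(0.17) = 10.4000

Verification: P(X ≤ 10.4000) = 0.17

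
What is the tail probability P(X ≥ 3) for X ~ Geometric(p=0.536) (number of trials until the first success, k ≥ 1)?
0.215296

We have X ~ Geometric(p=0.536) (number of trials until the first success, k ≥ 1).

For discrete distributions, P(X ≥ 3) = 1 - P(X ≤ 2).

P(X ≤ 2) = 0.784704
P(X ≥ 3) = 1 - 0.784704 = 0.215296

So there's approximately a 21.5% chance that X is at least 3.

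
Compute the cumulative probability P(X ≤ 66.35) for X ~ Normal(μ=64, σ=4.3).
0.707643

We have X ~ Normal(μ=64, σ=4.3).

The CDF gives us P(X ≤ k).

Using the CDF:
P(X ≤ 66.35) = 0.707643

This means there's approximately a 70.8% chance that X is at most 66.35.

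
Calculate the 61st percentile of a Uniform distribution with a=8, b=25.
18.3700

We have X ~ Uniform(a=8, b=25).

We want to find x such that P(X ≤ x) = 0.61.

This is the 61st percentile, which means 61% of values fall below this point.

Using the inverse CDF (quantile function):
x = F⁻¹(0.61) = 18.3700

Verification: P(X ≤ 18.3700) = 0.61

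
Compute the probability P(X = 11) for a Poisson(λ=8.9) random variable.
0.094823

We have X ~ Poisson(λ=8.9).

For a Poisson distribution, the PMF gives us the probability of each outcome.

Using the PMF formula:
P(X = 11) = 0.094823

Rounded to 4 decimal places: 0.0948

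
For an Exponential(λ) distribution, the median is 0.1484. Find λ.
λ = 4.6708

For X ~ Exponential(λ), the CDF is F(x) = 1 - e^(-λx).
The median m satisfies F(m) = 0.5:
1 - e^(-λm) = 0.5
e^(-λm) = 0.5
λm = ln(2)
m = ln(2) / λ

Given m = 0.1484:
λ = ln(2) / 0.1484 = 0.693147 / 0.1484 = 4.6708

Verification: ln(2) / 4.6708 = 0.1484 ✓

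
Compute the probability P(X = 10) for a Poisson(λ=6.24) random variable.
0.048093

We have X ~ Poisson(λ=6.24).

For a Poisson distribution, the PMF gives us the probability of each outcome.

Using the PMF formula:
P(X = 10) = 0.048093

Rounded to 4 decimal places: 0.0481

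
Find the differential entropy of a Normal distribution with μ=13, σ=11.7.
3.8785 nats

We have X ~ Normal(μ=13, σ=11.7).

The differential entropy measures the uncertainty or information content of the distribution.

For a Normal distribution with μ=13, σ=11.7:
h(X) = 3.8785 nats

(In bits, this would be 5.5955 bits.)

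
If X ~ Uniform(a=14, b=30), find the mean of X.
22.0000

We have X ~ Uniform(a=14, b=30).

For a Uniform distribution with a=14, b=30:
E[X] = 22.0000

This is the expected (average) value of X.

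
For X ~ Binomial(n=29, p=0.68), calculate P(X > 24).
0.022923

We have X ~ Binomial(n=29, p=0.68).

P(X > 24) = 1 - P(X ≤ 24)
                = 1 - F(24)
                = 1 - 0.977077
                = 0.022923

So there's approximately a 2.3% chance that X exceeds 24.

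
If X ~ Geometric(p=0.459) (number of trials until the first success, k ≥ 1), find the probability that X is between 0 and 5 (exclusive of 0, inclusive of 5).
0.953657

We have X ~ Geometric(p=0.459) (number of trials until the first success, k ≥ 1).

To find P(0 < X ≤ 5), we use:
P(0 < X ≤ 5) = P(X ≤ 5) - P(X ≤ 0)
                 = F(5) - F(0)
                 = 0.953657 - 0.000000
                 = 0.953657

So there's approximately a 95.4% chance that X falls in this range.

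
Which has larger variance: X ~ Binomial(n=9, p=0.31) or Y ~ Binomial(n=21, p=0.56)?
Y has larger variance (5.1744 > 1.9251)

Compute the variance for each distribution:

X ~ Binomial(n=9, p=0.31):
Var(X) = 1.9251

Y ~ Binomial(n=21, p=0.56):
Var(Y) = 5.1744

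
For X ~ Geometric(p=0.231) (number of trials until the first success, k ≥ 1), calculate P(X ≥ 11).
0.072321

We have X ~ Geometric(p=0.231) (number of trials until the first success, k ≥ 1).

For discrete distributions, P(X ≥ 11) = 1 - P(X ≤ 10).

P(X ≤ 10) = 0.927679
P(X ≥ 11) = 1 - 0.927679 = 0.072321

So there's approximately a 7.2% chance that X is at least 11.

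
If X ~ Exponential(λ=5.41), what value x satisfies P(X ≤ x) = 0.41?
0.0975

We have X ~ Exponential(λ=5.41).

We want to find x such that P(X ≤ x) = 0.41.

This is the 41st percentile, which means 41% of values fall below this point.

Using the inverse CDF (quantile function):
x = F⁻¹(0.41) = 0.0975

Verification: P(X ≤ 0.0975) = 0.41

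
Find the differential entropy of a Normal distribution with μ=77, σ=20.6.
4.4442 nats

We have X ~ Normal(μ=77, σ=20.6).

The differential entropy measures the uncertainty or information content of the distribution.

For a Normal distribution with μ=77, σ=20.6:
h(X) = 4.4442 nats

(In bits, this would be 6.4117 bits.)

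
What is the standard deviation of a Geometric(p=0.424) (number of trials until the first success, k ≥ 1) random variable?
1.7900

We have X ~ Geometric(p=0.424) (number of trials until the first success, k ≥ 1).

For a Geometric distribution with p=0.424 (number of trials until the first success, k ≥ 1):
σ = √Var(X) = 1.7900

The standard deviation is the square root of the variance.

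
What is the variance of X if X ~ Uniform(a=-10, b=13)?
44.0833

We have X ~ Uniform(a=-10, b=13).

For a Uniform distribution with a=-10, b=13:
Var(X) = 44.0833

The variance measures the spread of the distribution around the mean.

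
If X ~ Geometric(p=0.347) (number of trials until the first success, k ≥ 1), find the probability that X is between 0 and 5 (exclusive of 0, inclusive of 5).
0.881269

We have X ~ Geometric(p=0.347) (number of trials until the first success, k ≥ 1).

To find P(0 < X ≤ 5), we use:
P(0 < X ≤ 5) = P(X ≤ 5) - P(X ≤ 0)
                 = F(5) - F(0)
                 = 0.881269 - 0.000000
                 = 0.881269

So there's approximately a 88.1% chance that X falls in this range.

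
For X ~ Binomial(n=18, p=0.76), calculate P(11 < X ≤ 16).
0.835075

We have X ~ Binomial(n=18, p=0.76).

To find P(11 < X ≤ 16), we use:
P(11 < X ≤ 16) = P(X ≤ 16) - P(X ≤ 11)
                 = F(16) - F(11)
                 = 0.952171 - 0.117096
                 = 0.835075

So there's approximately a 83.5% chance that X falls in this range.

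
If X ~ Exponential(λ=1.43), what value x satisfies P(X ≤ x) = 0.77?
1.0277

We have X ~ Exponential(λ=1.43).

We want to find x such that P(X ≤ x) = 0.77.

This is the 77th percentile, which means 77% of values fall below this point.

Using the inverse CDF (quantile function):
x = F⁻¹(0.77) = 1.0277

Verification: P(X ≤ 1.0277) = 0.77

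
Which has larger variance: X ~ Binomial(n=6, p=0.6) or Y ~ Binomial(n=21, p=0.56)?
Y has larger variance (5.1744 > 1.4400)

Compute the variance for each distribution:

X ~ Binomial(n=6, p=0.6):
Var(X) = 1.4400

Y ~ Binomial(n=21, p=0.56):
Var(Y) = 5.1744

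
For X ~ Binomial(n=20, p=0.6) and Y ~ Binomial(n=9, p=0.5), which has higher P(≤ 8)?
Y has higher probability (P(Y ≤ 8) = 0.9980 > P(X ≤ 8) = 0.0565)

Compute P(≤ 8) for each distribution:

X ~ Binomial(n=20, p=0.6):
P(X ≤ 8) = 0.0565

Y ~ Binomial(n=9, p=0.5):
P(Y ≤ 8) = 0.9980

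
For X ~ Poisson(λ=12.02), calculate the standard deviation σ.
3.4670

We have X ~ Poisson(λ=12.02).

For a Poisson distribution with λ=12.02:
σ = √Var(X) = 3.4670

The standard deviation is the square root of the variance.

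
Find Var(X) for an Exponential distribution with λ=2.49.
0.1613

We have X ~ Exponential(λ=2.49).

For an Exponential distribution with λ=2.49:
Var(X) = 0.1613

The variance measures the spread of the distribution around the mean.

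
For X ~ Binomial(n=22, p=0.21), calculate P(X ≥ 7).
0.161321

We have X ~ Binomial(n=22, p=0.21).

For discrete distributions, P(X ≥ 7) = 1 - P(X ≤ 6).

P(X ≤ 6) = 0.838679
P(X ≥ 7) = 1 - 0.838679 = 0.161321

So there's approximately a 16.1% chance that X is at least 7.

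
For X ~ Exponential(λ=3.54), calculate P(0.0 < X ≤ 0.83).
0.947039

We have X ~ Exponential(λ=3.54).

To find P(0.0 < X ≤ 0.83), we use:
P(0.0 < X ≤ 0.83) = P(X ≤ 0.83) - P(X ≤ 0.0)
                 = F(0.83) - F(0.0)
                 = 0.947039 - 0.000000
                 = 0.947039

So there's approximately a 94.7% chance that X falls in this range.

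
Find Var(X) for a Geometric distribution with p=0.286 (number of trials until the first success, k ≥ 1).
8.7290

We have X ~ Geometric(p=0.286) (number of trials until the first success, k ≥ 1).

For a Geometric distribution with p=0.286 (number of trials until the first success, k ≥ 1):
Var(X) = 8.7290

The variance measures the spread of the distribution around the mean.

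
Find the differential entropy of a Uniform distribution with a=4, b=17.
2.5649 nats

We have X ~ Uniform(a=4, b=17).

The differential entropy measures the uncertainty or information content of the distribution.

For a Uniform distribution with a=4, b=17:
h(X) = 2.5649 nats

(In bits, this would be 3.7004 bits.)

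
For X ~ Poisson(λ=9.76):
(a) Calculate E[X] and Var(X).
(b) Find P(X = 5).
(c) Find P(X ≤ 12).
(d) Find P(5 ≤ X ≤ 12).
(a) E[X] = 9.7600, Var(X) = 9.7600
(b) P(X = 5) = 0.042595
(c) P(X ≤ 12) = 0.813741
(d) P(5 ≤ X ≤ 12) = 0.779607

We have X ~ Poisson(λ=9.76).

(a) Moments:
E[X] = 9.7600
Var(X) = 9.7600
σ = √Var(X) = 3.1241

(b) Point probability using PMF:
P(X = 5) = 0.042595

(c) Cumulative probability using CDF:
P(X ≤ 12) = F(12) = 0.813741

(d) Range probability:
P(5 ≤ X ≤ 12) = P(X ≤ 12) - P(X ≤ 4)
                   = F(12) - F(4)
                   = 0.813741 - 0.034134
                   = 0.779607

This means approximately 78.0% of outcomes fall in the interval [5, 12].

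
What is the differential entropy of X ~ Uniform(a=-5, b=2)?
1.9459 nats

We have X ~ Uniform(a=-5, b=2).

The differential entropy measures the uncertainty or information content of the distribution.

For a Uniform distribution with a=-5, b=2:
h(X) = 1.9459 nats

(In bits, this would be 2.8074 bits.)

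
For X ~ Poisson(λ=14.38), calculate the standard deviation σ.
3.7921

We have X ~ Poisson(λ=14.38).

For a Poisson distribution with λ=14.38:
σ = √Var(X) = 3.7921

The standard deviation is the square root of the variance.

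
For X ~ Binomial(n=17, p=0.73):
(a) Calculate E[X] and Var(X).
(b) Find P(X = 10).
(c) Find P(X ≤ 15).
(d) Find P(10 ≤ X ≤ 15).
(a) E[X] = 12.4100, Var(X) = 3.3507
(b) P(X = 10) = 0.087428
(c) P(X ≤ 15) = 0.965400
(d) P(10 ≤ X ≤ 15) = 0.904342

We have X ~ Binomial(n=17, p=0.73).

(a) Moments:
E[X] = 12.4100
Var(X) = 3.3507
σ = √Var(X) = 1.8305

(b) Point probability using PMF:
P(X = 10) = 0.087428

(c) Cumulative probability using CDF:
P(X ≤ 15) = F(15) = 0.965400

(d) Range probability:
P(10 ≤ X ≤ 15) = P(X ≤ 15) - P(X ≤ 9)
                   = F(15) - F(9)
                   = 0.965400 - 0.061058
                   = 0.904342

This means approximately 90.4% of outcomes fall in the interval [10, 15].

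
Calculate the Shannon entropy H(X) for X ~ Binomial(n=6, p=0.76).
1.4238 nats

We have X ~ Binomial(n=6, p=0.76).

The Shannon entropy measures the uncertainty or information content of the distribution.

For a Binomial distribution with n=6, p=0.76:
H(X) = 1.4238 nats

(In bits, this would be 2.0540 bits.)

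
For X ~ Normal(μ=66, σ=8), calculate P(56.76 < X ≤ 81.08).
0.846240

We have X ~ Normal(μ=66, σ=8).

To find P(56.76 < X ≤ 81.08), we use:
P(56.76 < X ≤ 81.08) = P(X ≤ 81.08) - P(X ≤ 56.76)
                 = F(81.08) - F(56.76)
                 = 0.970285 - 0.124045
                 = 0.846240

So there's approximately a 84.6% chance that X falls in this range.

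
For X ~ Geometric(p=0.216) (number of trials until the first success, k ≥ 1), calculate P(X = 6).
0.063979

We have X ~ Geometric(p=0.216) (number of trials until the first success, k ≥ 1).

For a Geometric distribution, the PMF gives us the probability of each outcome.

Using the PMF formula:
P(X = 6) = 0.063979

Rounded to 4 decimal places: 0.0640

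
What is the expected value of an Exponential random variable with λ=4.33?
0.2309

We have X ~ Exponential(λ=4.33).

For an Exponential distribution with λ=4.33:
E[X] = 0.2309

This is the expected (average) value of X.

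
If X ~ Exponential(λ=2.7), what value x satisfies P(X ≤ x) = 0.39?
0.1831

We have X ~ Exponential(λ=2.7).

We want to find x such that P(X ≤ x) = 0.39.

This is the 39th percentile, which means 39% of values fall below this point.

Using the inverse CDF (quantile function):
x = F⁻¹(0.39) = 0.1831

Verification: P(X ≤ 0.1831) = 0.39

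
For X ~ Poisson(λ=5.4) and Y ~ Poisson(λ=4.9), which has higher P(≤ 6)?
Y has higher probability (P(Y ≤ 6) = 0.7767 > P(X ≤ 6) = 0.7017)

Compute P(≤ 6) for each distribution:

X ~ Poisson(λ=5.4):
P(X ≤ 6) = 0.7017

Y ~ Poisson(λ=4.9):
P(Y ≤ 6) = 0.7767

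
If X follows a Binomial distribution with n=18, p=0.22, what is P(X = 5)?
0.174672

We have X ~ Binomial(n=18, p=0.22).

For a Binomial distribution, the PMF gives us the probability of each outcome.

Using the PMF formula:
P(X = 5) = 0.174672

Rounded to 4 decimal places: 0.1747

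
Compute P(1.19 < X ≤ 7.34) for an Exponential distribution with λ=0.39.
0.571581

We have X ~ Exponential(λ=0.39).

To find P(1.19 < X ≤ 7.34), we use:
P(1.19 < X ≤ 7.34) = P(X ≤ 7.34) - P(X ≤ 1.19)
                 = F(7.34) - F(1.19)
                 = 0.942880 - 0.371299
                 = 0.571581

So there's approximately a 57.2% chance that X falls in this range.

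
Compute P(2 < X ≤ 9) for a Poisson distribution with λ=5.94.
0.855444

We have X ~ Poisson(λ=5.94).

To find P(2 < X ≤ 9), we use:
P(2 < X ≤ 9) = P(X ≤ 9) - P(X ≤ 2)
                 = F(9) - F(2)
                 = 0.920144 - 0.064700
                 = 0.855444

So there's approximately a 85.5% chance that X falls in this range.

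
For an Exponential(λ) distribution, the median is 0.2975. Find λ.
λ = 2.3299

For X ~ Exponential(λ), the CDF is F(x) = 1 - e^(-λx).
The median m satisfies F(m) = 0.5:
1 - e^(-λm) = 0.5
e^(-λm) = 0.5
λm = ln(2)
m = ln(2) / λ

Given m = 0.2975:
λ = ln(2) / 0.2975 = 0.693147 / 0.2975 = 2.3299

Verification: ln(2) / 2.3299 = 0.2975 ✓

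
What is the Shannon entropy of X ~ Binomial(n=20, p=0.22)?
2.0258 nats

We have X ~ Binomial(n=20, p=0.22).

The Shannon entropy measures the uncertainty or information content of the distribution.

For a Binomial distribution with n=20, p=0.22:
H(X) = 2.0258 nats

(In bits, this would be 2.9226 bits.)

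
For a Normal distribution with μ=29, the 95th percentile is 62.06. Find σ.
σ = 20.0991

For X ~ Normal(μ, σ), the p-th percentile satisfies x = μ + z_p × σ,
where z_p = Φ⁻¹(p) is the standard normal quantile.

Step 1: z_{0.95} = Φ⁻¹(0.95) = 1.6449

Step 2: Solve for σ:
62.06 = 29 + 1.6449 × σ
σ = (62.06 - 29) / 1.6449
σ = 33.06 / 1.6449
σ = 20.0991

Verification: μ + z × σ = 29 + 1.6449 × 20.0991 = 62.06 ✓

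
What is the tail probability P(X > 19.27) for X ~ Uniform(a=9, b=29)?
0.486500

We have X ~ Uniform(a=9, b=29).

P(X > 19.27) = 1 - P(X ≤ 19.27)
                = 1 - F(19.27)
                = 1 - 0.513500
                = 0.486500

So there's approximately a 48.7% chance that X exceeds 19.27.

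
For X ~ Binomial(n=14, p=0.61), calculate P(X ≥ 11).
0.140523

We have X ~ Binomial(n=14, p=0.61).

For discrete distributions, P(X ≥ 11) = 1 - P(X ≤ 10).

P(X ≤ 10) = 0.859477
P(X ≥ 11) = 1 - 0.859477 = 0.140523

So there's approximately a 14.1% chance that X is at least 11.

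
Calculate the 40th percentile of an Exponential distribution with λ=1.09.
0.4686

We have X ~ Exponential(λ=1.09).

We want to find x such that P(X ≤ x) = 0.4.

This is the 40th percentile, which means 40% of values fall below this point.

Using the inverse CDF (quantile function):
x = F⁻¹(0.4) = 0.4686

Verification: P(X ≤ 0.4686) = 0.4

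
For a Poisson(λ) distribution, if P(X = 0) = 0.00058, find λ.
λ = 7.4525

For a Poisson(λ) distribution, the PMF at 0 is:
P(X = 0) = λ^0 e^(-λ) / 0! = e^(-λ)

Given P(X = 0) = 0.00058:
e^(-λ) = 0.00058
-λ = ln(0.00058)
λ = -ln(0.00058) = 7.4525

Verification: e^(-7.4525) = 0.00058 ✓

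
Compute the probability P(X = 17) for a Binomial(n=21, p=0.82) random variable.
0.215273

We have X ~ Binomial(n=21, p=0.82).

For a Binomial distribution, the PMF gives us the probability of each outcome.

Using the PMF formula:
P(X = 17) = 0.215273

Rounded to 4 decimal places: 0.2153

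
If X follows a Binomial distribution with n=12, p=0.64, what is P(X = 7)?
0.210619

We have X ~ Binomial(n=12, p=0.64).

For a Binomial distribution, the PMF gives us the probability of each outcome.

Using the PMF formula:
P(X = 7) = 0.210619

Rounded to 4 decimal places: 0.2106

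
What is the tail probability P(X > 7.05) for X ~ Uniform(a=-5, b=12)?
0.291176

We have X ~ Uniform(a=-5, b=12).

P(X > 7.05) = 1 - P(X ≤ 7.05)
                = 1 - F(7.05)
                = 1 - 0.708824
                = 0.291176

So there's approximately a 29.1% chance that X exceeds 7.05.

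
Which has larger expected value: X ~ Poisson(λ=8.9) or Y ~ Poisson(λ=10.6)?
Y has larger mean (10.6000 > 8.9000)

Compute the expected value for each distribution:

X ~ Poisson(λ=8.9):
E[X] = 8.9000

Y ~ Poisson(λ=10.6):
E[Y] = 10.6000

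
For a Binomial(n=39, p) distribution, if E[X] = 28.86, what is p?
p = 0.74

For a Binomial(n, p) distribution:
E[X] = n × p

Given n = 39 and E[X] = 28.86:
28.86 = 39 × p
p = 28.86 / 39 = 0.74

Verification: Binomial(39, 0.74) has E[X] = 28.86 ✓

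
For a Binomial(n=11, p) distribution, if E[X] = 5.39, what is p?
p = 0.49

For a Binomial(n, p) distribution:
E[X] = n × p

Given n = 11 and E[X] = 5.39:
5.39 = 11 × p
p = 5.39 / 11 = 0.49

Verification: Binomial(11, 0.49) has E[X] = 5.39 ✓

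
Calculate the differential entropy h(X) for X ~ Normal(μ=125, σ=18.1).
4.3149 nats

We have X ~ Normal(μ=125, σ=18.1).

The differential entropy measures the uncertainty or information content of the distribution.

For a Normal distribution with μ=125, σ=18.1:
h(X) = 4.3149 nats

(In bits, this would be 6.2250 bits.)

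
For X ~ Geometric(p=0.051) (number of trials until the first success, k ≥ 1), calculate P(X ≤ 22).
0.683877

We have X ~ Geometric(p=0.051) (number of trials until the first success, k ≥ 1).

The CDF gives us P(X ≤ k).

Using the CDF:
P(X ≤ 22) = 0.683877

This means there's approximately a 68.4% chance that X is at most 22.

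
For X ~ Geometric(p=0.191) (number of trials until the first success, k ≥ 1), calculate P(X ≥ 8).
0.226798

We have X ~ Geometric(p=0.191) (number of trials until the first success, k ≥ 1).

For discrete distributions, P(X ≥ 8) = 1 - P(X ≤ 7).

P(X ≤ 7) = 0.773202
P(X ≥ 8) = 1 - 0.773202 = 0.226798

So there's approximately a 22.7% chance that X is at least 8.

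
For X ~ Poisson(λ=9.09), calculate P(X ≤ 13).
0.921525

We have X ~ Poisson(λ=9.09).

The CDF gives us P(X ≤ k).

Using the CDF:
P(X ≤ 13) = 0.921525

This means there's approximately a 92.2% chance that X is at most 13.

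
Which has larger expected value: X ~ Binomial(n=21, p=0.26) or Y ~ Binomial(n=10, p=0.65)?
Y has larger mean (6.5000 > 5.4600)

Compute the expected value for each distribution:

X ~ Binomial(n=21, p=0.26):
E[X] = 5.4600

Y ~ Binomial(n=10, p=0.65):
E[Y] = 6.5000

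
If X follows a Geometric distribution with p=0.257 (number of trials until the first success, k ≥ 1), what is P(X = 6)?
0.058194

We have X ~ Geometric(p=0.257) (number of trials until the first success, k ≥ 1).

For a Geometric distribution, the PMF gives us the probability of each outcome.

Using the PMF formula:
P(X = 6) = 0.058194

Rounded to 4 decimal places: 0.0582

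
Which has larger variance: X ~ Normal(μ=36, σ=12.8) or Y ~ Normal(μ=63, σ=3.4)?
X has larger variance (163.8400 > 11.5600)

Compute the variance for each distribution:

X ~ Normal(μ=36, σ=12.8):
Var(X) = 163.8400

Y ~ Normal(μ=63, σ=3.4):
Var(Y) = 11.5600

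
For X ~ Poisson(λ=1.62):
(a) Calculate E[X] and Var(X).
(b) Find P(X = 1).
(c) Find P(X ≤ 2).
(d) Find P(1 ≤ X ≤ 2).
(a) E[X] = 1.6200, Var(X) = 1.6200
(b) P(X = 1) = 0.320596
(c) P(X ≤ 2) = 0.778177
(d) P(1 ≤ X ≤ 2) = 0.580279

We have X ~ Poisson(λ=1.62).

(a) Moments:
E[X] = 1.6200
Var(X) = 1.6200
σ = √Var(X) = 1.2728

(b) Point probability using PMF:
P(X = 1) = 0.320596

(c) Cumulative probability using CDF:
P(X ≤ 2) = F(2) = 0.778177

(d) Range probability:
P(1 ≤ X ≤ 2) = P(X ≤ 2) - P(X ≤ 0)
                   = F(2) - F(0)
                   = 0.778177 - 0.197899
                   = 0.580279

This means approximately 58.0% of outcomes fall in the interval [1, 2].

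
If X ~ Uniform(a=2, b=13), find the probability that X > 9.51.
0.317273

We have X ~ Uniform(a=2, b=13).

P(X > 9.51) = 1 - P(X ≤ 9.51)
                = 1 - F(9.51)
                = 1 - 0.682727
                = 0.317273

So there's approximately a 31.7% chance that X exceeds 9.51.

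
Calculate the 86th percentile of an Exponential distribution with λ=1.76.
1.1171

We have X ~ Exponential(λ=1.76).

We want to find x such that P(X ≤ x) = 0.86.

This is the 86th percentile, which means 86% of values fall below this point.

Using the inverse CDF (quantile function):
x = F⁻¹(0.86) = 1.1171

Verification: P(X ≤ 1.1171) = 0.86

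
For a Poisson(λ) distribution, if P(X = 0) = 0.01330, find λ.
λ = 4.3200

For a Poisson(λ) distribution, the PMF at 0 is:
P(X = 0) = λ^0 e^(-λ) / 0! = e^(-λ)

Given P(X = 0) = 0.01330:
e^(-λ) = 0.01330
-λ = ln(0.01330)
λ = -ln(0.01330) = 4.3200

Verification: e^(-4.3200) = 0.01330 ✓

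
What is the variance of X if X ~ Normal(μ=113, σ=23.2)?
538.2400

We have X ~ Normal(μ=113, σ=23.2).

For a Normal distribution with μ=113, σ=23.2:
Var(X) = 538.2400

The variance measures the spread of the distribution around the mean.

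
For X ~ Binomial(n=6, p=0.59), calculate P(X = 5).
0.175871

We have X ~ Binomial(n=6, p=0.59).

For a Binomial distribution, the PMF gives us the probability of each outcome.

Using the PMF formula:
P(X = 5) = 0.175871

Rounded to 4 decimal places: 0.1759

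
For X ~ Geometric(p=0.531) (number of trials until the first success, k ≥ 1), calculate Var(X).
1.6634

We have X ~ Geometric(p=0.531) (number of trials until the first success, k ≥ 1).

For a Geometric distribution with p=0.531 (number of trials until the first success, k ≥ 1):
Var(X) = 1.6634

The variance measures the spread of the distribution around the mean.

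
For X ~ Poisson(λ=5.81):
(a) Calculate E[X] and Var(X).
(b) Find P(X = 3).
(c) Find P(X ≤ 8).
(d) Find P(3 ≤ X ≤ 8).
(a) E[X] = 5.8100, Var(X) = 5.8100
(b) P(X = 3) = 0.097977
(c) P(X ≤ 8) = 0.866223
(d) P(3 ≤ X ≤ 8) = 0.795219

We have X ~ Poisson(λ=5.81).

(a) Moments:
E[X] = 5.8100
Var(X) = 5.8100
σ = √Var(X) = 2.4104

(b) Point probability using PMF:
P(X = 3) = 0.097977

(c) Cumulative probability using CDF:
P(X ≤ 8) = F(8) = 0.866223

(d) Range probability:
P(3 ≤ X ≤ 8) = P(X ≤ 8) - P(X ≤ 2)
                   = F(8) - F(2)
                   = 0.866223 - 0.071003
                   = 0.795219

This means approximately 79.5% of outcomes fall in the interval [3, 8].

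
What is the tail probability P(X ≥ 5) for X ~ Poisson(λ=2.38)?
0.093377

We have X ~ Poisson(λ=2.38).

For discrete distributions, P(X ≥ 5) = 1 - P(X ≤ 4).

P(X ≤ 4) = 0.906623
P(X ≥ 5) = 1 - 0.906623 = 0.093377

So there's approximately a 9.3% chance that X is at least 5.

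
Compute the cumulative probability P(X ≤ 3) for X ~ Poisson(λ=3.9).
0.453247

We have X ~ Poisson(λ=3.9).

The CDF gives us P(X ≤ k).

Using the CDF:
P(X ≤ 3) = 0.453247

This means there's approximately a 45.3% chance that X is at most 3.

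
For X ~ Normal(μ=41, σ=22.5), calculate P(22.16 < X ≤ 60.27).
0.602921

We have X ~ Normal(μ=41, σ=22.5).

To find P(22.16 < X ≤ 60.27), we use:
P(22.16 < X ≤ 60.27) = P(X ≤ 60.27) - P(X ≤ 22.16)
                 = F(60.27) - F(22.16)
                 = 0.804124 - 0.201203
                 = 0.602921

So there's approximately a 60.3% chance that X falls in this range.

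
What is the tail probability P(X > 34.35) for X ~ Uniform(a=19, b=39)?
0.232500

We have X ~ Uniform(a=19, b=39).

P(X > 34.35) = 1 - P(X ≤ 34.35)
                = 1 - F(34.35)
                = 1 - 0.767500
                = 0.232500

So there's approximately a 23.2% chance that X exceeds 34.35.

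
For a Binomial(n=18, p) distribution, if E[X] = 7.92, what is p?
p = 0.44

For a Binomial(n, p) distribution:
E[X] = n × p

Given n = 18 and E[X] = 7.92:
7.92 = 18 × p
p = 7.92 / 18 = 0.44

Verification: Binomial(18, 0.44) has E[X] = 7.92 ✓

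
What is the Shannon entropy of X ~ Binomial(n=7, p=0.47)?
1.6938 nats

We have X ~ Binomial(n=7, p=0.47).

The Shannon entropy measures the uncertainty or information content of the distribution.

For a Binomial distribution with n=7, p=0.47:
H(X) = 1.6938 nats

(In bits, this would be 2.4436 bits.)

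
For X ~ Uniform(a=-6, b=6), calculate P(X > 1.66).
0.361667

We have X ~ Uniform(a=-6, b=6).

P(X > 1.66) = 1 - P(X ≤ 1.66)
                = 1 - F(1.66)
                = 1 - 0.638333
                = 0.361667

So there's approximately a 36.2% chance that X exceeds 1.66.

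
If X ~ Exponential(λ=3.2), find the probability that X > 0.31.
0.370834

We have X ~ Exponential(λ=3.2).

P(X > 0.31) = 1 - P(X ≤ 0.31)
                = 1 - F(0.31)
                = 1 - 0.629166
                = 0.370834

So there's approximately a 37.1% chance that X exceeds 0.31.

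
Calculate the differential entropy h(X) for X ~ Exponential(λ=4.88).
-0.5851 nats

We have X ~ Exponential(λ=4.88).

The differential entropy measures the uncertainty or information content of the distribution.

For an Exponential distribution with λ=4.88:
h(X) = -0.5851 nats

(In bits, this would be -0.8442 bits.)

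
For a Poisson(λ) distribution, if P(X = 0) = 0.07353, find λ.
λ = 2.6101

For a Poisson(λ) distribution, the PMF at 0 is:
P(X = 0) = λ^0 e^(-λ) / 0! = e^(-λ)

Given P(X = 0) = 0.07353:
e^(-λ) = 0.07353
-λ = ln(0.07353)
λ = -ln(0.07353) = 2.6101

Verification: e^(-2.6101) = 0.07353 ✓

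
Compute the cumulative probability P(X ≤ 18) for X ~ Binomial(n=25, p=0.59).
0.939415

We have X ~ Binomial(n=25, p=0.59).

The CDF gives us P(X ≤ k).

Using the CDF:
P(X ≤ 18) = 0.939415

This means there's approximately a 93.9% chance that X is at most 18.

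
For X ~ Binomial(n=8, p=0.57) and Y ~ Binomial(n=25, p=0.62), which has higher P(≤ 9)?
X has higher probability (P(X ≤ 9) = 1.0000 > P(Y ≤ 9) = 0.0075)

Compute P(≤ 9) for each distribution:

X ~ Binomial(n=8, p=0.57):
P(X ≤ 9) = 1.0000

Y ~ Binomial(n=25, p=0.62):
P(Y ≤ 9) = 0.0075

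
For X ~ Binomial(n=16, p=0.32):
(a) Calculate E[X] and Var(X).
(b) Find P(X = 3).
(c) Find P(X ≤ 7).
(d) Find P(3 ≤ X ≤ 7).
(a) E[X] = 5.1200, Var(X) = 3.4816
(b) P(X = 3) = 0.121970
(c) P(X ≤ 7) = 0.896525
(d) P(3 ≤ X ≤ 7) = 0.823158

We have X ~ Binomial(n=16, p=0.32).

(a) Moments:
E[X] = 5.1200
Var(X) = 3.4816
σ = √Var(X) = 1.8659

(b) Point probability using PMF:
P(X = 3) = 0.121970

(c) Cumulative probability using CDF:
P(X ≤ 7) = F(7) = 0.896525

(d) Range probability:
P(3 ≤ X ≤ 7) = P(X ≤ 7) - P(X ≤ 2)
                   = F(7) - F(2)
                   = 0.896525 - 0.073366
                   = 0.823158

This means approximately 82.3% of outcomes fall in the interval [3, 7].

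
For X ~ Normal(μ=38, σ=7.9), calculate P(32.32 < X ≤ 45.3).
0.586196

We have X ~ Normal(μ=38, σ=7.9).

To find P(32.32 < X ≤ 45.3), we use:
P(32.32 < X ≤ 45.3) = P(X ≤ 45.3) - P(X ≤ 32.32)
                 = F(45.3) - F(32.32)
                 = 0.822270 - 0.236074
                 = 0.586196

So there's approximately a 58.6% chance that X falls in this range.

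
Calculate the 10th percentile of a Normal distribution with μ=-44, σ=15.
-63.2233

We have X ~ Normal(μ=-44, σ=15).

We want to find x such that P(X ≤ x) = 0.1.

This is the 10th percentile, which means 10% of values fall below this point.

Using the inverse CDF (quantile function):
x = F⁻¹(0.1) = -63.2233

Verification: P(X ≤ -63.2233) = 0.1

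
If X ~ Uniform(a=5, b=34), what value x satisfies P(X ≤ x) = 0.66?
24.1400

We have X ~ Uniform(a=5, b=34).

We want to find x such that P(X ≤ x) = 0.66.

This is the 66th percentile, which means 66% of values fall below this point.

Using the inverse CDF (quantile function):
x = F⁻¹(0.66) = 24.1400

Verification: P(X ≤ 24.1400) = 0.66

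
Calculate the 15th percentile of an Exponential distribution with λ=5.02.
0.0324

We have X ~ Exponential(λ=5.02).

We want to find x such that P(X ≤ x) = 0.15.

This is the 15th percentile, which means 15% of values fall below this point.

Using the inverse CDF (quantile function):
x = F⁻¹(0.15) = 0.0324

Verification: P(X ≤ 0.0324) = 0.15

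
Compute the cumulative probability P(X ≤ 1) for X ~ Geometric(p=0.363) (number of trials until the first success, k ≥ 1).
0.363000

We have X ~ Geometric(p=0.363) (number of trials until the first success, k ≥ 1).

The CDF gives us P(X ≤ k).

Using the CDF:
P(X ≤ 1) = 0.363000

This means there's approximately a 36.3% chance that X is at most 1.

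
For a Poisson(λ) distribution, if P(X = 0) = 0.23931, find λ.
λ = 1.4300

For a Poisson(λ) distribution, the PMF at 0 is:
P(X = 0) = λ^0 e^(-λ) / 0! = e^(-λ)

Given P(X = 0) = 0.23931:
e^(-λ) = 0.23931
-λ = ln(0.23931)
λ = -ln(0.23931) = 1.4300

Verification: e^(-1.4300) = 0.23931 ✓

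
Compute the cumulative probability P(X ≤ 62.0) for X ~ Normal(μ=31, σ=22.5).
0.915864

We have X ~ Normal(μ=31, σ=22.5).

The CDF gives us P(X ≤ k).

Using the CDF:
P(X ≤ 62.0) = 0.915864

This means there's approximately a 91.6% chance that X is at most 62.0.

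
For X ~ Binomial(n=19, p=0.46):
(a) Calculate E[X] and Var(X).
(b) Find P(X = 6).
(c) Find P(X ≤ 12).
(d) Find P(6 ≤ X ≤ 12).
(a) E[X] = 8.7400, Var(X) = 4.7196
(b) P(X = 6) = 0.085339
(c) P(X ≤ 12) = 0.958487
(d) P(6 ≤ X ≤ 12) = 0.892659

We have X ~ Binomial(n=19, p=0.46).

(a) Moments:
E[X] = 8.7400
Var(X) = 4.7196
σ = √Var(X) = 2.1725

(b) Point probability using PMF:
P(X = 6) = 0.085339

(c) Cumulative probability using CDF:
P(X ≤ 12) = F(12) = 0.958487

(d) Range probability:
P(6 ≤ X ≤ 12) = P(X ≤ 12) - P(X ≤ 5)
                   = F(12) - F(5)
                   = 0.958487 - 0.065828
                   = 0.892659

This means approximately 89.3% of outcomes fall in the interval [6, 12].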